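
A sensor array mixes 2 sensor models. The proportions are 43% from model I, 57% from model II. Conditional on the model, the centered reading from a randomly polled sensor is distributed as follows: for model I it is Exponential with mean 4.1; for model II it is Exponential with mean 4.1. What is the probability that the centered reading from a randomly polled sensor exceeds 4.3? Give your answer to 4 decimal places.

Conditional on each model, P(X > 4.3): I: 0.350365; II: 0.350365.
By total probability, P(X > 4.3) = 0.43·0.350365 + 0.57·0.350365 = 0.350365.

0.3504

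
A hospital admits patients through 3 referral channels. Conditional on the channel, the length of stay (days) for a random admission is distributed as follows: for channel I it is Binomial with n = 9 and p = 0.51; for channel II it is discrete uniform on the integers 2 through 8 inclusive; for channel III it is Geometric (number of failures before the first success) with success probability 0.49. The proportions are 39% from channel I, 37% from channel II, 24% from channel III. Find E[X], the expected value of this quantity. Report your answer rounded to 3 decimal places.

3.890

Component means — I: 4.59; II: 5; III: 1.04082.
E[X] = 0.39·4.59 + 0.37·5 + 0.24·1.04082 = 3.8899.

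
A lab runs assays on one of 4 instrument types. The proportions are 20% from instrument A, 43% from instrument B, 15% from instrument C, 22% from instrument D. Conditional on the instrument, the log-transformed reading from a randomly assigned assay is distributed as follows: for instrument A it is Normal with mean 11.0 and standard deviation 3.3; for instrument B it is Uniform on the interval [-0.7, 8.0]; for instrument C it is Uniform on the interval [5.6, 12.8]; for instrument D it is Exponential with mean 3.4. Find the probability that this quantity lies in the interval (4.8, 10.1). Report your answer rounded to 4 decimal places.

0.3667

Conditional on each instrument, P(4.8 < X < 10.1): A: 0.362395; B: 0.367816; C: 0.625; D: 0.19244.
By total probability, P(4.8 < X < 10.1) = 0.2·0.362395 + 0.43·0.367816 + 0.15·0.625 + 0.22·0.19244 = 0.366727.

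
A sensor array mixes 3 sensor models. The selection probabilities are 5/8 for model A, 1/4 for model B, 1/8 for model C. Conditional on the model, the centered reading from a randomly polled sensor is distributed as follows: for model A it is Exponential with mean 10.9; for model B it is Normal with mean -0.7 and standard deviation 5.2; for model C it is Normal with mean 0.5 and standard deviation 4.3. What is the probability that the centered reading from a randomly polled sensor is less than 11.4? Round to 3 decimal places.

Conditional on each model, P(X < 11.4): A: 0.648615; B: 0.990015; C: 0.994376.
By total probability, P(X < 11.4) = 0.625·0.648615 + 0.25·0.990015 + 0.125·0.994376 = 0.777185.

0.777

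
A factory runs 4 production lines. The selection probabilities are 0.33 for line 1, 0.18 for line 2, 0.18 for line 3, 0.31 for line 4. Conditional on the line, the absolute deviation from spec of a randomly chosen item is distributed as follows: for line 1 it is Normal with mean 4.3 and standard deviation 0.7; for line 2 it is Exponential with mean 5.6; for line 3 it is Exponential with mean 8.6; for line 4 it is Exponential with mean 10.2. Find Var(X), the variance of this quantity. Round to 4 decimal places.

Per component, 1: μ=4.3, E[X²]=18.98; 2: μ=5.6, E[X²]=62.72; 3: μ=8.6, E[X²]=147.92; 4: μ=10.2, E[X²]=208.08.
E[X] = 0.33·4.3 + 0.18·5.6 + 0.18·8.6 + 0.31·10.2 = 7.137.
E[X²] = 0.33·18.98 + 0.18·62.72 + 0.18·147.92 + 0.31·208.08 = 108.683.
Var(X) = E[X²] − (E[X])² = 108.683 − 50.9368 = 57.7466.

57.7466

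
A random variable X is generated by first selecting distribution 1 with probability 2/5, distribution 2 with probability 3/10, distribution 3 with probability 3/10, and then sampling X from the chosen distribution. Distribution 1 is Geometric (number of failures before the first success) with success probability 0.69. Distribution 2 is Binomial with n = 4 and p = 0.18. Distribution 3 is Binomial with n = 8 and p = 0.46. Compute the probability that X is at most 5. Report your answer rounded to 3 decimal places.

0.970

Conditional on each component, P(X ≤ 5): 1: 0.999112; 2: 1; 3: 0.901812.
By total probability, P(X ≤ 5) = 0.4·0.999112 + 0.3·1 + 0.3·0.901812 = 0.970189.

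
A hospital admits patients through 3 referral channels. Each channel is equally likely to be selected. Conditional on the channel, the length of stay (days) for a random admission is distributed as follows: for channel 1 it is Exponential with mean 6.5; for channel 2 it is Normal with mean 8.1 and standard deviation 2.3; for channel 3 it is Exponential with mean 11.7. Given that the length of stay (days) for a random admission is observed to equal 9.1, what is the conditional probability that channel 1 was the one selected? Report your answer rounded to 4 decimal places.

Likelihoods f(9.1 | ·): 1: 0.037938; 2: 0.15781; 3: 0.0392672.
Posterior ∝ prior × likelihood. Numerator for 1: 0.333333·0.037938 = 0.012646.
Normalizing constant: 0.333333·0.037938 + 0.333333·0.15781 + 0.333333·0.0392672 = 0.0783383.
P(1 | observation) = 0.012646 / 0.0783383 = 0.161428.

0.1614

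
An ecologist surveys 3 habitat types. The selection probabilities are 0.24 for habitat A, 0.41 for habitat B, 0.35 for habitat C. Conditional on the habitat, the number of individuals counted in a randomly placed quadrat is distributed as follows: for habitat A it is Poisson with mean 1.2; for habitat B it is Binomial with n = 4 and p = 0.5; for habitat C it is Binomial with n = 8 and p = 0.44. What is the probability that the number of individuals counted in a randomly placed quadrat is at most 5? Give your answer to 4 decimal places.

0.9718

Conditional on each habitat, P(X ≤ 5): A: 0.9985; B: 1; C: 0.920575.
By total probability, P(X ≤ 5) = 0.24·0.9985 + 0.41·1 + 0.35·0.920575 = 0.971841.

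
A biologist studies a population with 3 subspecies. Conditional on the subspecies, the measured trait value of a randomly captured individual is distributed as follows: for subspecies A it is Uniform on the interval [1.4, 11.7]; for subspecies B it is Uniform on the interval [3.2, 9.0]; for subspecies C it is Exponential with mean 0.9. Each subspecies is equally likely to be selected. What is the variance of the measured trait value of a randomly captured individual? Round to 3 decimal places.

10.725

Per component, A: μ=6.55, E[X²]=51.7433; B: μ=6.1, E[X²]=40.0133; C: μ=0.9, E[X²]=1.62.
E[X] = 0.333333·6.55 + 0.333333·6.1 + 0.333333·0.9 = 4.51667.
E[X²] = 0.333333·51.7433 + 0.333333·40.0133 + 0.333333·1.62 = 31.1256.
Var(X) = E[X²] − (E[X])² = 31.1256 − 20.4003 = 10.7253.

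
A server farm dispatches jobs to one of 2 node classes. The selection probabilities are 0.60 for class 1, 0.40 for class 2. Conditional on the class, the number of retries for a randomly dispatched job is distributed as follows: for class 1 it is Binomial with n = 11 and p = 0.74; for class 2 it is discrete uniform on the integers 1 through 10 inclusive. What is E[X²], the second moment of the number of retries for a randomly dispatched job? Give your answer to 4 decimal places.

56.4256

For each component E[X²] = Var + (mean)², giving 1: 68.376; 2: 38.5.
Overall E[X²] = 0.6·68.376 + 0.4·38.5 = 56.4256.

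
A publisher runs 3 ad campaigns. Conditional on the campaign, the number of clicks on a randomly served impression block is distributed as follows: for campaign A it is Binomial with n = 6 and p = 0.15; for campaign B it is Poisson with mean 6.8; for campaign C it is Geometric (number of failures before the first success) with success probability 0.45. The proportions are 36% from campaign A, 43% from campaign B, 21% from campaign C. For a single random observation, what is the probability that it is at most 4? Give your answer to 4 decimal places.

0.6419

Conditional on each campaign, P(X ≤ 4): A: 0.999601; B: 0.192031; C: 0.949672.
By total probability, P(X ≤ 4) = 0.36·0.999601 + 0.43·0.192031 + 0.21·0.949672 = 0.641861.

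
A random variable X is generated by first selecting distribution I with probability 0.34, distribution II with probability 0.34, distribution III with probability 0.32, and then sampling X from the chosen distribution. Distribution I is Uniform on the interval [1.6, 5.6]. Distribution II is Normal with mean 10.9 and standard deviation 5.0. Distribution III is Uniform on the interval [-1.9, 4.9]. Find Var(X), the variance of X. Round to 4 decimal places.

26.4401

Per component, I: μ=3.6, E[X²]=14.2933; II: μ=10.9, E[X²]=143.81; III: μ=1.5, E[X²]=6.10333.
E[X] = 0.34·3.6 + 0.34·10.9 + 0.32·1.5 = 5.41.
E[X²] = 0.34·14.2933 + 0.34·143.81 + 0.32·6.10333 = 55.7082.
Var(X) = E[X²] − (E[X])² = 55.7082 − 29.2681 = 26.4401.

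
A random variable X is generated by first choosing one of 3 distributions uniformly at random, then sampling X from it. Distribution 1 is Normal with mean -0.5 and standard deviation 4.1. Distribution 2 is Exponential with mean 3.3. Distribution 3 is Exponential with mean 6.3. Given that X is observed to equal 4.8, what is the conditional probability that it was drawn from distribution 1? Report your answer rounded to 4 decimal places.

0.2256

Likelihoods f(4.8 | ·): 1: 0.0421956; 2: 0.0707595; 3: 0.0740915.
Posterior ∝ prior × likelihood. Numerator for 1: 0.333333·0.0421956 = 0.0140652.
Normalizing constant: 0.333333·0.0421956 + 0.333333·0.0707595 + 0.333333·0.0740915 = 0.0623489.
P(1 | observation) = 0.0140652 / 0.0623489 = 0.225589.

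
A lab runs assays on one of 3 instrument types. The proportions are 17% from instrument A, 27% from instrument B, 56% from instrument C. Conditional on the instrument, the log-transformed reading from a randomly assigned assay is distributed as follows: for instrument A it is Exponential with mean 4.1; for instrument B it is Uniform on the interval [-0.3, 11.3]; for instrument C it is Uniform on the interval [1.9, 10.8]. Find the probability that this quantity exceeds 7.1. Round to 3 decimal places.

Conditional on each instrument, P(X > 7.1): A: 0.176982; B: 0.362069; C: 0.41573.
By total probability, P(X > 7.1) = 0.17·0.176982 + 0.27·0.362069 + 0.56·0.41573 = 0.360655.

0.361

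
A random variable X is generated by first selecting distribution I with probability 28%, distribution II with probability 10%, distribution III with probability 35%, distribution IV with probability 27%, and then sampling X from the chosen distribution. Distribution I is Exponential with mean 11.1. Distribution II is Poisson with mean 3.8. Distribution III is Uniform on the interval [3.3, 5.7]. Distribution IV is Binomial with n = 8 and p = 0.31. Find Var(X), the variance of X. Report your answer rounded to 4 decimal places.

47.3370

Per component, I: μ=11.1, E[X²]=246.42; II: μ=3.8, E[X²]=18.24; III: μ=4.5, E[X²]=20.73; IV: μ=2.48, E[X²]=7.8616.
E[X] = 0.28·11.1 + 0.1·3.8 + 0.35·4.5 + 0.27·2.48 = 5.7326.
E[X²] = 0.28·246.42 + 0.1·18.24 + 0.35·20.73 + 0.27·7.8616 = 80.1997.
Var(X) = E[X²] − (E[X])² = 80.1997 − 32.8627 = 47.337.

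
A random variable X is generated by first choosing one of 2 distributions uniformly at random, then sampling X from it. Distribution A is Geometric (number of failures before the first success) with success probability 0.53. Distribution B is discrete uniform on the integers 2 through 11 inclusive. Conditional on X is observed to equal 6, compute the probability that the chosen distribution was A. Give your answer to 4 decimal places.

Likelihoods P(X=6 | ·): A: 0.00571298; B: 0.1.
Posterior ∝ prior × likelihood. Numerator for A: 0.5·0.00571298 = 0.00285649.
Normalizing constant: 0.5·0.00571298 + 0.5·0.1 = 0.0528565.
P(A | observation) = 0.00285649 / 0.0528565 = 0.0540424.

0.0540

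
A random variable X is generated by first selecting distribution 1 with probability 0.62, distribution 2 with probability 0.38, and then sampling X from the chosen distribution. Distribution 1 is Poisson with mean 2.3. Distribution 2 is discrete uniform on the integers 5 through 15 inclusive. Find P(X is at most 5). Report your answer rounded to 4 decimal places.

Conditional on each component, P(X ≤ 5): 1: 0.970024; 2: 0.0909091.
By total probability, P(X ≤ 5) = 0.62·0.970024 + 0.38·0.0909091 = 0.635961.

0.6360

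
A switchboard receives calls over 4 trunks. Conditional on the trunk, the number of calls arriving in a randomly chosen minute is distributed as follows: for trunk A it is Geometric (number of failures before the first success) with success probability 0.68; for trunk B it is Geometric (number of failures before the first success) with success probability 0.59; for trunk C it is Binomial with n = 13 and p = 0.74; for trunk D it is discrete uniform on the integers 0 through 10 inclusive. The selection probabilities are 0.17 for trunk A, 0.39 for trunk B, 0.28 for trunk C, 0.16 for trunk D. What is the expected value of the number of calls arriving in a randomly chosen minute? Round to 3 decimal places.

Component means — A: 0.470588; B: 0.694915; C: 9.62; D: 5.
E[X] = 0.17·0.470588 + 0.39·0.694915 + 0.28·9.62 + 0.16·5 = 3.84462.

3.845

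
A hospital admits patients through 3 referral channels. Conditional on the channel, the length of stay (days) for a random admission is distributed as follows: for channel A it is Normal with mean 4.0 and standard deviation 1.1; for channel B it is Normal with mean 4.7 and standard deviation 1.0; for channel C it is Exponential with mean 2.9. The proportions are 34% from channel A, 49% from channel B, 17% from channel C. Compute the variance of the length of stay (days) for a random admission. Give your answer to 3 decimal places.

2.753

Per component, A: μ=4, E[X²]=17.21; B: μ=4.7, E[X²]=23.09; C: μ=2.9, E[X²]=16.82.
E[X] = 0.34·4 + 0.49·4.7 + 0.17·2.9 = 4.156.
E[X²] = 0.34·17.21 + 0.49·23.09 + 0.17·16.82 = 20.0249.
Var(X) = E[X²] − (E[X])² = 20.0249 − 17.2723 = 2.75256.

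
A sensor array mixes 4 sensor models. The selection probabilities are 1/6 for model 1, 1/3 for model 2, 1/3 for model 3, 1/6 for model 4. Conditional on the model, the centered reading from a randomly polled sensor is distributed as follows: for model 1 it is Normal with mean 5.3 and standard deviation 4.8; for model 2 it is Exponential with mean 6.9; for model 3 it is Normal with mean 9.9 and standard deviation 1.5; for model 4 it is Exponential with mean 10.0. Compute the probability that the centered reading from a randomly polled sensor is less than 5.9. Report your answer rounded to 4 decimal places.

0.3588

Conditional on each model, P(X < 5.9): 1: 0.549738; 2: 0.574748; 3: 0.00383038; 4: 0.445673.
By total probability, P(X < 5.9) = 0.166667·0.549738 + 0.333333·0.574748 + 0.333333·0.00383038 + 0.166667·0.445673 = 0.358761.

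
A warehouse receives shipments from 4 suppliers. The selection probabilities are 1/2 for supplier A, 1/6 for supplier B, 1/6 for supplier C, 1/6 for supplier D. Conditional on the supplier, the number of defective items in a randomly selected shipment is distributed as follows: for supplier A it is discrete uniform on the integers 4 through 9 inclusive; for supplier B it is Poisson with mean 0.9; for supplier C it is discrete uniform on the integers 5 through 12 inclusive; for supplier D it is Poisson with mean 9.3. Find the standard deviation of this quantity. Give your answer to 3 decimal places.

3.349

Per component, A: μ=6.5, E[X²]=45.1667; B: μ=0.9, E[X²]=1.71; C: μ=8.5, E[X²]=77.5; D: μ=9.3, E[X²]=95.79.
E[X] = 0.5·6.5 + 0.166667·0.9 + 0.166667·8.5 + 0.166667·9.3 = 6.36667.
E[X²] = 0.5·45.1667 + 0.166667·1.71 + 0.166667·77.5 + 0.166667·95.79 = 51.75.
Var(X) = E[X²] − (E[X])² = 51.75 − 40.5344 = 11.2156.
SD(X) = √11.2156 = 3.34896.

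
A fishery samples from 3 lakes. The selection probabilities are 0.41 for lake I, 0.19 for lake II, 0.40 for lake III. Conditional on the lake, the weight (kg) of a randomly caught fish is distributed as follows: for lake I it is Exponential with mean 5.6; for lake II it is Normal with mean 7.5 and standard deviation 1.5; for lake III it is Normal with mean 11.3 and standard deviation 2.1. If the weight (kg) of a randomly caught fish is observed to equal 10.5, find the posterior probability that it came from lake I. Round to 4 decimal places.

Likelihoods f(10.5 | ·): I: 0.0273848; II: 0.035994; III: 0.176676.
Posterior ∝ prior × likelihood. Numerator for I: 0.41·0.0273848 = 0.0112278.
Normalizing constant: 0.41·0.0273848 + 0.19·0.035994 + 0.4·0.176676 = 0.088737.
P(I | observation) = 0.0112278 / 0.088737 = 0.126529.

0.1265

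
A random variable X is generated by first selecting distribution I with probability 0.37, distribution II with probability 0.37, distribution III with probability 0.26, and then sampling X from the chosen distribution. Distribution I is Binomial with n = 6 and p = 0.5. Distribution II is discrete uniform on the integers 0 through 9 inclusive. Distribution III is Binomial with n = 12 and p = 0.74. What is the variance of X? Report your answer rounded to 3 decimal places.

Per component, I: μ=3, E[X²]=10.5; II: μ=4.5, E[X²]=28.5; III: μ=8.88, E[X²]=81.1632.
E[X] = 0.37·3 + 0.37·4.5 + 0.26·8.88 = 5.0838.
E[X²] = 0.37·10.5 + 0.37·28.5 + 0.26·81.1632 = 35.5324.
Var(X) = E[X²] − (E[X])² = 35.5324 − 25.845 = 9.68741.

9.687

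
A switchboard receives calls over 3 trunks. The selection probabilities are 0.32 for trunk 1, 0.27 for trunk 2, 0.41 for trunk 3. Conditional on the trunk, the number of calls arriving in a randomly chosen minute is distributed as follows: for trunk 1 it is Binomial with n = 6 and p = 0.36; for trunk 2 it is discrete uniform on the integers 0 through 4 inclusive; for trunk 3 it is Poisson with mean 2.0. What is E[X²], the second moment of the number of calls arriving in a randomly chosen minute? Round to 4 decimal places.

For each component E[X²] = Var + (mean)², giving 1: 6.048; 2: 6; 3: 6.
Overall E[X²] = 0.32·6.048 + 0.27·6 + 0.41·6 = 6.01536.

6.0154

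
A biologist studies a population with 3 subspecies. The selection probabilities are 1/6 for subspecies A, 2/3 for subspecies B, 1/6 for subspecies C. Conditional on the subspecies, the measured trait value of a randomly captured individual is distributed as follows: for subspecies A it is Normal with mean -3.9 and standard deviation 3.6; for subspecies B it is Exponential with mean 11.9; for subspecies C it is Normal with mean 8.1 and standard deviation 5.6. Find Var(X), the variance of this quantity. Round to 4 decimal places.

Per component, A: μ=-3.9, E[X²]=28.17; B: μ=11.9, E[X²]=283.22; C: μ=8.1, E[X²]=96.97.
E[X] = 0.166667·-3.9 + 0.666667·11.9 + 0.166667·8.1 = 8.63333.
E[X²] = 0.166667·28.17 + 0.666667·283.22 + 0.166667·96.97 = 209.67.
Var(X) = E[X²] − (E[X])² = 209.67 − 74.5344 = 135.136.

135.1356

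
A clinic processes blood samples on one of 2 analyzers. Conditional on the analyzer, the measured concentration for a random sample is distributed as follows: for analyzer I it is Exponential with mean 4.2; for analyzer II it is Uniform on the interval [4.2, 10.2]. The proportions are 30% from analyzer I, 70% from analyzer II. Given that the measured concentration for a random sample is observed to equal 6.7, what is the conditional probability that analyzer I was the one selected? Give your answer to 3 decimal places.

0.110

Likelihoods f(6.7 | ·): I: 0.0483001; II: 0.166667.
Posterior ∝ prior × likelihood. Numerator for I: 0.3·0.0483001 = 0.01449.
Normalizing constant: 0.3·0.0483001 + 0.7·0.166667 = 0.131157.
P(I | observation) = 0.01449 / 0.131157 = 0.110479.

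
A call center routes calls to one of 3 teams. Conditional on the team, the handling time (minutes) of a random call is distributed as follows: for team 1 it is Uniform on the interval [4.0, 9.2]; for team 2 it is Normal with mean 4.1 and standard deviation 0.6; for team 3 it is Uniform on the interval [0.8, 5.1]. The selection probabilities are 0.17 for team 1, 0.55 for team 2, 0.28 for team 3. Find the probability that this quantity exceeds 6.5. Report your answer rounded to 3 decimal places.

Conditional on each team, P(X > 6.5): 1: 0.519231; 2: 3.16712e-05; 3: 0.
By total probability, P(X > 6.5) = 0.17·0.519231 + 0.55·3.16712e-05 + 0.28·0 = 0.0882866.

0.088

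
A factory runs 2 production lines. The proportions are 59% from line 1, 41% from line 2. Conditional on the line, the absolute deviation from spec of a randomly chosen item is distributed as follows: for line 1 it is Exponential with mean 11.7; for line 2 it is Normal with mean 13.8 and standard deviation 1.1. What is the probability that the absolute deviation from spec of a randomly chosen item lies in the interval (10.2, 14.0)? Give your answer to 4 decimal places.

Conditional on each line, P(10.2 < X < 14.0): 1: 0.115975; 2: 0.571605.
By total probability, P(10.2 < X < 14.0) = 0.59·0.115975 + 0.41·0.571605 = 0.302783.

0.3028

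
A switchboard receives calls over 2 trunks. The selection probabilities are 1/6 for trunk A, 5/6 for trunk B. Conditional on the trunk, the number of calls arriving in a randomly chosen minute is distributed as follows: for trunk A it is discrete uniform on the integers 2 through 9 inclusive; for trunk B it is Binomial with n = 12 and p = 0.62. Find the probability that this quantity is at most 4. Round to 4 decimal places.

Conditional on each trunk, P(X ≤ 4): A: 0.375; B: 0.042243.
By total probability, P(X ≤ 4) = 0.166667·0.375 + 0.833333·0.042243 = 0.0977025.

0.0977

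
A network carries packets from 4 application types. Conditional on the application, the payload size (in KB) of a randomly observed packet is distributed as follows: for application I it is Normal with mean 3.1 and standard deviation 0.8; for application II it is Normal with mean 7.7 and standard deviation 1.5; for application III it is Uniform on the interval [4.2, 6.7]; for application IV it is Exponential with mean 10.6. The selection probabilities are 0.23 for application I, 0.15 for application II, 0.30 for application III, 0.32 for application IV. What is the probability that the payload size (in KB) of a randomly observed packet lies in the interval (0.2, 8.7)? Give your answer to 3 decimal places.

Conditional on each application, P(0.2 < X < 8.7): I: 0.999856; II: 0.747507; III: 1; IV: 0.54121.
By total probability, P(0.2 < X < 8.7) = 0.23·0.999856 + 0.15·0.747507 + 0.3·1 + 0.32·0.54121 = 0.81528.

0.815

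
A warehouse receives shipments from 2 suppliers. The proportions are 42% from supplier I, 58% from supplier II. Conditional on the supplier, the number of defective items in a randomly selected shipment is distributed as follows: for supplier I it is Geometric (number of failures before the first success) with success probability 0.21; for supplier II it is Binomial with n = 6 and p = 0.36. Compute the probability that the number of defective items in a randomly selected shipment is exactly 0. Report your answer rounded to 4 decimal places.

0.1281

Conditional on each supplier, P(X = 0): I: 0.21; II: 0.0687195.
By total probability, P(X = 0) = 0.42·0.21 + 0.58·0.0687195 = 0.128057.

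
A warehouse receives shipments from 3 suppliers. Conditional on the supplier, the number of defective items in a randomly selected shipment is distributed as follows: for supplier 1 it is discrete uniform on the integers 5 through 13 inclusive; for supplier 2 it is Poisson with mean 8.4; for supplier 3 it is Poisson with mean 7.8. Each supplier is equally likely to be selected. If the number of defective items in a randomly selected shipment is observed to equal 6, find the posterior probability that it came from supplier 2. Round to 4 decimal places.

Likelihoods P(X=6 | ·): 1: 0.111111; 2: 0.109716; 3: 0.128156.
Posterior ∝ prior × likelihood. Numerator for 2: 0.333333·0.109716 = 0.036572.
Normalizing constant: 0.333333·0.111111 + 0.333333·0.109716 + 0.333333·0.128156 = 0.116328.
P(2 | observation) = 0.036572 / 0.116328 = 0.314388.

0.3144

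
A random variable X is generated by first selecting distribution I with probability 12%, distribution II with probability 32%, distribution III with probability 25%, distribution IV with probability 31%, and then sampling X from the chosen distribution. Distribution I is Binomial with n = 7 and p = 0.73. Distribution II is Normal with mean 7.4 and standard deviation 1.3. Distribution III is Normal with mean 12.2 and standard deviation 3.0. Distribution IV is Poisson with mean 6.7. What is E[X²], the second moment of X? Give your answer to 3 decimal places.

76.816

For each component E[X²] = Var + (mean)², giving I: 27.4918; II: 56.45; III: 157.84; IV: 51.59.
Overall E[X²] = 0.12·27.4918 + 0.32·56.45 + 0.25·157.84 + 0.31·51.59 = 76.8159.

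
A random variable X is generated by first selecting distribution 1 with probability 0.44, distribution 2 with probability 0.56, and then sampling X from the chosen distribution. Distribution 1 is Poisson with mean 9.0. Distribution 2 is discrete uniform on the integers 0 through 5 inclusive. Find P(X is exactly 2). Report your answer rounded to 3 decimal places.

Conditional on each component, P(X = 2): 1: 0.0049981; 2: 0.166667.
By total probability, P(X = 2) = 0.44·0.0049981 + 0.56·0.166667 = 0.0955325.

0.096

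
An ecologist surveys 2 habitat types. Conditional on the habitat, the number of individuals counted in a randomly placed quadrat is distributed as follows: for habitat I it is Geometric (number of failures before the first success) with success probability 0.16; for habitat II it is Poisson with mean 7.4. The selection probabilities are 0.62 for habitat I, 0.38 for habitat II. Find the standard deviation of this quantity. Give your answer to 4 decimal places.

4.9239

Per component, I: μ=5.25, E[X²]=60.375; II: μ=7.4, E[X²]=62.16.
E[X] = 0.62·5.25 + 0.38·7.4 = 6.067.
E[X²] = 0.62·60.375 + 0.38·62.16 = 61.0533.
Var(X) = E[X²] − (E[X])² = 61.0533 − 36.8085 = 24.2448.
SD(X) = √24.2448 = 4.9239.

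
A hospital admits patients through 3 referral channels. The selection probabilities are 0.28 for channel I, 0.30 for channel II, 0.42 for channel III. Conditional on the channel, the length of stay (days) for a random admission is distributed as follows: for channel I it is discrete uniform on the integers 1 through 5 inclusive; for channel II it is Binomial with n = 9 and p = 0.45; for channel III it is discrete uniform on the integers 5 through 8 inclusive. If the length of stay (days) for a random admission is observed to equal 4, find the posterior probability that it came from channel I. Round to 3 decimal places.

Likelihoods P(X=4 | ·): I: 0.2; II: 0.260036; III: 0.
Posterior ∝ prior × likelihood. Numerator for I: 0.28·0.2 = 0.056.
Normalizing constant: 0.28·0.2 + 0.3·0.260036 + 0.42·0 = 0.134011.
P(I | observation) = 0.056 / 0.134011 = 0.417876.

0.418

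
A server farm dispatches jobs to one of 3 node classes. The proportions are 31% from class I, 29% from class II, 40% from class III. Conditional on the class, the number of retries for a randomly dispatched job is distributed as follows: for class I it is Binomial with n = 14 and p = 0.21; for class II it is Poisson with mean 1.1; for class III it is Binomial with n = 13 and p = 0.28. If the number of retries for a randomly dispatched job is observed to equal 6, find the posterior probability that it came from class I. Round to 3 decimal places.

0.266

Likelihoods P(X=6 | ·): I: 0.039074; II: 0.00081903; III: 0.0829455.
Posterior ∝ prior × likelihood. Numerator for I: 0.31·0.039074 = 0.0121129.
Normalizing constant: 0.31·0.039074 + 0.29·0.00081903 + 0.4·0.0829455 = 0.0455287.
P(I | observation) = 0.0121129 / 0.0455287 = 0.266051.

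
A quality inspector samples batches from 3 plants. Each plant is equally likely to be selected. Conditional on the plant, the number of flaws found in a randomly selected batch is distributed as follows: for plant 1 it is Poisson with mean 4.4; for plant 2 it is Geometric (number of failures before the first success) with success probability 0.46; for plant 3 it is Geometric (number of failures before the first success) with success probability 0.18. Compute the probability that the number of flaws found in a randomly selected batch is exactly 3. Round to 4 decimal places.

Conditional on each plant, P(X = 3): 1: 0.174305; 2: 0.0724334; 3: 0.0992462.
By total probability, P(X = 3) = 0.333333·0.174305 + 0.333333·0.0724334 + 0.333333·0.0992462 = 0.115328.

0.1153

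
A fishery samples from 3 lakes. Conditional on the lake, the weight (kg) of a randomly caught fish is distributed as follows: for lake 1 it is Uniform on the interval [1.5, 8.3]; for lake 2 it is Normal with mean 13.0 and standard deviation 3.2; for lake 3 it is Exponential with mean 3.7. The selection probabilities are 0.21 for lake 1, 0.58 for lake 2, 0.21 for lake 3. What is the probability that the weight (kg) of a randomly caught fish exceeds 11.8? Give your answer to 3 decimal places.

Conditional on each lake, P(X > 11.8): 1: 0; 2: 0.64617; 3: 0.0412053.
By total probability, P(X > 11.8) = 0.21·0 + 0.58·0.64617 + 0.21·0.0412053 = 0.383432.

0.383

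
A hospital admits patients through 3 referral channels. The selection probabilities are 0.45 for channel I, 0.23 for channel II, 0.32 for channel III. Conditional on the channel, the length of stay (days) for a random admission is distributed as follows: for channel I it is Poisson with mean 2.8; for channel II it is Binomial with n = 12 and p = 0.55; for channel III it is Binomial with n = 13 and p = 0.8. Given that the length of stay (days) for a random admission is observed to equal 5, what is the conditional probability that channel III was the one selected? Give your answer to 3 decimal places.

0.005

Likelihoods P(X=5 | ·): I: 0.0872136; II: 0.148945; III: 0.00107961.
Posterior ∝ prior × likelihood. Numerator for III: 0.32·0.00107961 = 0.000345476.
Normalizing constant: 0.45·0.0872136 + 0.23·0.148945 + 0.32·0.00107961 = 0.073849.
P(III | observation) = 0.000345476 / 0.073849 = 0.00467815.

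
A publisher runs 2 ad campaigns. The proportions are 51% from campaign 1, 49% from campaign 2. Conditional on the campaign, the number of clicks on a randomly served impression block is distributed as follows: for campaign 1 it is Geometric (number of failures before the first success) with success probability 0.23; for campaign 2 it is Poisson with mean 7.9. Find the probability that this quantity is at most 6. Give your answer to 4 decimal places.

0.5878

Conditional on each campaign, P(X ≤ 6): 1: 0.839515; 2: 0.32574.
By total probability, P(X ≤ 6) = 0.51·0.839515 + 0.49·0.32574 = 0.587765.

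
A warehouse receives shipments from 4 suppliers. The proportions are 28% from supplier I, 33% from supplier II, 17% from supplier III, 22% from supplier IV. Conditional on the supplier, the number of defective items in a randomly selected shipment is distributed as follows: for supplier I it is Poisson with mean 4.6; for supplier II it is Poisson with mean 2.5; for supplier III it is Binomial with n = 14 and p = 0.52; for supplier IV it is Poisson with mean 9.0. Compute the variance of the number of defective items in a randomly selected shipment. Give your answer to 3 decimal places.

Per component, I: μ=4.6, E[X²]=25.76; II: μ=2.5, E[X²]=8.75; III: μ=7.28, E[X²]=56.4928; IV: μ=9, E[X²]=90.
E[X] = 0.28·4.6 + 0.33·2.5 + 0.17·7.28 + 0.22·9 = 5.3306.
E[X²] = 0.28·25.76 + 0.33·8.75 + 0.17·56.4928 + 0.22·90 = 39.5041.
Var(X) = E[X²] − (E[X])² = 39.5041 − 28.4153 = 11.0888.

11.089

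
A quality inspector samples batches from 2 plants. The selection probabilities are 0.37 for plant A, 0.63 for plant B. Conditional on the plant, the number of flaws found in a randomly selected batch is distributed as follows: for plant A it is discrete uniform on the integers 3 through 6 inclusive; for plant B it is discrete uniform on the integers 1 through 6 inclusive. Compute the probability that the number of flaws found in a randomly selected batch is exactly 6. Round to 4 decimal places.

0.1975

Conditional on each plant, P(X = 6): A: 0.25; B: 0.166667.
By total probability, P(X = 6) = 0.37·0.25 + 0.63·0.166667 = 0.1975.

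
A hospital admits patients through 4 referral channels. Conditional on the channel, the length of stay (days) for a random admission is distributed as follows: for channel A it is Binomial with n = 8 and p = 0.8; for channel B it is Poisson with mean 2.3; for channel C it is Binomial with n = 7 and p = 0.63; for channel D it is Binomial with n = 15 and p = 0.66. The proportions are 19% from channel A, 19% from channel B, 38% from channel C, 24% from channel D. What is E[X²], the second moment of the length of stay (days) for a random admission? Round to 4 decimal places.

For each component E[X²] = Var + (mean)², giving A: 42.24; B: 7.59; C: 21.0798; D: 101.376.
Overall E[X²] = 0.19·42.24 + 0.19·7.59 + 0.38·21.0798 + 0.24·101.376 = 41.8083.

41.8083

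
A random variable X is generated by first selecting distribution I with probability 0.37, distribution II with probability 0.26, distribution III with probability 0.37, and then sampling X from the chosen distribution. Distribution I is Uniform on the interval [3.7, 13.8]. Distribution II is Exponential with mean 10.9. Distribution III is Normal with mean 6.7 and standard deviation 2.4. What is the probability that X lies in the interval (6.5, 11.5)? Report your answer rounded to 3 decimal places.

0.425

Conditional on each component, P(6.5 < X < 11.5): I: 0.49505; II: 0.202653; III: 0.510457.
By total probability, P(6.5 < X < 11.5) = 0.37·0.49505 + 0.26·0.202653 + 0.37·0.510457 = 0.424727.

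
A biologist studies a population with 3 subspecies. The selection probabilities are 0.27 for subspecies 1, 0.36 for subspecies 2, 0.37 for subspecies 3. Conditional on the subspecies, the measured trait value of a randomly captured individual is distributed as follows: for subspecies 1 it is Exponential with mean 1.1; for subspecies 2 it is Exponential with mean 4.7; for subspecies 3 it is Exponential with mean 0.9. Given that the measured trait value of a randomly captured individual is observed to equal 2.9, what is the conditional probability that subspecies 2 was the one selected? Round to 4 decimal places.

0.5489

Likelihoods f(2.9 | ·): 1: 0.0651102; 2: 0.114798; 3: 0.044296.
Posterior ∝ prior × likelihood. Numerator for 2: 0.36·0.114798 = 0.0413272.
Normalizing constant: 0.27·0.0651102 + 0.36·0.114798 + 0.37·0.044296 = 0.0752964.
P(2 | observation) = 0.0413272 / 0.0752964 = 0.54886.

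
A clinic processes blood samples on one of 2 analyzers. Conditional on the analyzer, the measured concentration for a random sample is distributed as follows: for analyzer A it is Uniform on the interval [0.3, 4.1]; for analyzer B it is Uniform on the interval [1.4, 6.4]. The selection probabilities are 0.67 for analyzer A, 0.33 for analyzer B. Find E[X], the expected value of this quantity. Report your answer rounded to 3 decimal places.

2.761

Component means — A: 2.2; B: 3.9.
E[X] = 0.67·2.2 + 0.33·3.9 = 2.761.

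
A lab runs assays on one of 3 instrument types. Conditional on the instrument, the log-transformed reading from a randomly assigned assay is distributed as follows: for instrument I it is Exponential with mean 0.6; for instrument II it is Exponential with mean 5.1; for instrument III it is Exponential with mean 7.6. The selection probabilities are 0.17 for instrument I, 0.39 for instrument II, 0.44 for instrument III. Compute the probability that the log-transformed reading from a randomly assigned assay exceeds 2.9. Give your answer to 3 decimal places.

0.523

Conditional on each instrument, P(X > 2.9): I: 0.00795994; II: 0.566302; III: 0.682782.
By total probability, P(X > 2.9) = 0.17·0.00795994 + 0.39·0.566302 + 0.44·0.682782 = 0.522635.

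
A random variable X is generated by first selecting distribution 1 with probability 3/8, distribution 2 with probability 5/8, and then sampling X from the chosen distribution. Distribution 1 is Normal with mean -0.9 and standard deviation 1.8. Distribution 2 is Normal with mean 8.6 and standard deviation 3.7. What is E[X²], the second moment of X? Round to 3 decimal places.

For each component E[X²] = Var + (mean)², giving 1: 4.05; 2: 87.65.
Overall E[X²] = 0.375·4.05 + 0.625·87.65 = 56.3.

56.300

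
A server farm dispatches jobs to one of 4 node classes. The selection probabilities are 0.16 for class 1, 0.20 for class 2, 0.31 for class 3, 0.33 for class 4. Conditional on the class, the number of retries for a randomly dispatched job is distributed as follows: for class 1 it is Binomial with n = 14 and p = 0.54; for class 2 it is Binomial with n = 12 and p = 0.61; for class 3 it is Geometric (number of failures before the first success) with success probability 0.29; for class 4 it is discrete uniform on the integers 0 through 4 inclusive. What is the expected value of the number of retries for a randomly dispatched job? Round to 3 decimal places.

4.093

Component means — 1: 7.56; 2: 7.32; 3: 2.44828; 4: 2.
E[X] = 0.16·7.56 + 0.2·7.32 + 0.31·2.44828 + 0.33·2 = 4.09257.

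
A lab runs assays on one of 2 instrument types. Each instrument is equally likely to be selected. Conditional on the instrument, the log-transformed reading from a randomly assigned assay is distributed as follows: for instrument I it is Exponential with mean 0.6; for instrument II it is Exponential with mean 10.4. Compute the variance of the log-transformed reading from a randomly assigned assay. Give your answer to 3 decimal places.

78.270

Per component, I: μ=0.6, E[X²]=0.72; II: μ=10.4, E[X²]=216.32.
E[X] = 0.5·0.6 + 0.5·10.4 = 5.5.
E[X²] = 0.5·0.72 + 0.5·216.32 = 108.52.
Var(X) = E[X²] − (E[X])² = 108.52 − 30.25 = 78.27.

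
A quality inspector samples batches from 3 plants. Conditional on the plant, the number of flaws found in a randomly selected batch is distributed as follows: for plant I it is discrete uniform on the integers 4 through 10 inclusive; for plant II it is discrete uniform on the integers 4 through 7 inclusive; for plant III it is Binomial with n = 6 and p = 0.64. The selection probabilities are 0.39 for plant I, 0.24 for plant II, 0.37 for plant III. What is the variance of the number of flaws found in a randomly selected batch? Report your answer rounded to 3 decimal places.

Per component, I: μ=7, E[X²]=53; II: μ=5.5, E[X²]=31.5; III: μ=3.84, E[X²]=16.128.
E[X] = 0.39·7 + 0.24·5.5 + 0.37·3.84 = 5.4708.
E[X²] = 0.39·53 + 0.24·31.5 + 0.37·16.128 = 34.1974.
Var(X) = E[X²] − (E[X])² = 34.1974 − 29.9297 = 4.26771.

4.268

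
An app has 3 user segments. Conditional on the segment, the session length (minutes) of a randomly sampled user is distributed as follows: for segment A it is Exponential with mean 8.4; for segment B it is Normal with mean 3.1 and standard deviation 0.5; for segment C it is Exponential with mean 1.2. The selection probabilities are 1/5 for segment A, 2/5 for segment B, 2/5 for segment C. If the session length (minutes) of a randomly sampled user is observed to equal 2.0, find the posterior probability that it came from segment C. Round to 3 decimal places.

Likelihoods f(2.0 | ·): A: 0.0938247; B: 0.0709492; C: 0.157396.
Posterior ∝ prior × likelihood. Numerator for C: 0.4·0.157396 = 0.0629585.
Normalizing constant: 0.2·0.0938247 + 0.4·0.0709492 + 0.4·0.157396 = 0.110103.
P(C | observation) = 0.0629585 / 0.110103 = 0.571814.

0.572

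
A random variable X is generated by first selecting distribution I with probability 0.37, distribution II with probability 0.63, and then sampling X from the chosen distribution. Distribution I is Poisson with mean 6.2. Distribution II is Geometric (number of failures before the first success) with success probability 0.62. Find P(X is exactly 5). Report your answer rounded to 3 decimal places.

0.060

Conditional on each component, P(X = 5): I: 0.154936; II: 0.00491258.
By total probability, P(X = 5) = 0.37·0.154936 + 0.63·0.00491258 = 0.0604211.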